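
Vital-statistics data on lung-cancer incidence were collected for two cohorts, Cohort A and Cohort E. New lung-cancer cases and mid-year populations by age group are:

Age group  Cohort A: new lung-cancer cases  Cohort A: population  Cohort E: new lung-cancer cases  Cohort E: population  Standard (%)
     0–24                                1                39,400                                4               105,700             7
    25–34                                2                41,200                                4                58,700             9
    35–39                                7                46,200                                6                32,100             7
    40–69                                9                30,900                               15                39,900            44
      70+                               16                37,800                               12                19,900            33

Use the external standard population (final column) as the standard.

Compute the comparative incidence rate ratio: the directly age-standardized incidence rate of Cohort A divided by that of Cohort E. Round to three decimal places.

0.737

Age-specific rates per 100,000 for Cohort A: 2.54, 4.85, 15.15, 29.13, 42.33.
For Cohort E: 3.78, 6.81, 18.69, 37.59, 60.30.
Standard weights: 0.07, 0.09, 0.07, 0.44, 0.33.
Cohort A: 0.0700×2.54 + 0.0900×4.85 + 0.0700×15.15 + 0.4400×29.13 + 0.3300×42.33 = 28.4590 per 100,000.
Cohort E: 0.0700×3.78 + 0.0900×6.81 + 0.0700×18.69 + 0.4400×37.59 + 0.3300×60.30 = 38.6275 per 100,000.
Ratio = 28.4590 ÷ 38.6275 = 0.73675.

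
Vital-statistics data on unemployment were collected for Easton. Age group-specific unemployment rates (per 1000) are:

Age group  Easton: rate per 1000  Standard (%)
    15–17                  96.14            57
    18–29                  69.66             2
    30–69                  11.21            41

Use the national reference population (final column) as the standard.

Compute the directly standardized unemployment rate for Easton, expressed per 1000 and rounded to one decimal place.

Standard weights: 0.57, 0.02, 0.41.
Standardized rate: 0.5700×96.14 + 0.0200×69.66 + 0.4100×11.21 = 60.7891 per 1000.

60.8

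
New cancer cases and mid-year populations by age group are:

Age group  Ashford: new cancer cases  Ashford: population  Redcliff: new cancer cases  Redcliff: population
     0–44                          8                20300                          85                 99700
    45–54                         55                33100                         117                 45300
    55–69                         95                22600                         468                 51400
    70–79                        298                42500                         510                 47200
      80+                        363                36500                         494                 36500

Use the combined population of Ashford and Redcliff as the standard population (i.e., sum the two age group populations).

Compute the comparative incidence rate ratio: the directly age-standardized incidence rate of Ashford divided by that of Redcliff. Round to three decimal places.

Age-specific rates per 100000 for Ashford: 39.41, 166.16, 420.35, 701.18, 994.52.
For Redcliff: 85.26, 258.28, 910.51, 1080.51, 1353.42.
Combined standard total = 435100; weights = 0.2758, 0.1802, 0.1701, 0.2062, 0.1678.
Ashford: 0.2758×39.41 + 0.1802×166.16 + 0.1701×420.35 + 0.2062×701.18 + 0.1678×994.52 = 423.7140 per 100000.
Redcliff: 0.2758×85.26 + 0.1802×258.28 + 0.1701×910.51 + 0.2062×1080.51 + 0.1678×1353.42 = 674.7385 per 100000.
Ratio = 423.7140 ÷ 674.7385 = 0.62797.

0.628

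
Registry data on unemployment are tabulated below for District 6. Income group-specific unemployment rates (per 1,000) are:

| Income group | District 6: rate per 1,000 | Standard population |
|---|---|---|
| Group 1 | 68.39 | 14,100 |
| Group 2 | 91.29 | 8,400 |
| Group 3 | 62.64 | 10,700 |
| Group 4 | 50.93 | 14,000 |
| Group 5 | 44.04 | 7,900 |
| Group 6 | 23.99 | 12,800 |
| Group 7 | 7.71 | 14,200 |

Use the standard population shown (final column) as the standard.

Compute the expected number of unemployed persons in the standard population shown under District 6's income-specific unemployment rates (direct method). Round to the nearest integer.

Expected unemployed persons = Σ (standard pop × income-specific rate ÷ 1,000)
= 14,100×68.39/1,000 + 8,400×91.29/1,000 + 10,700×62.64/1,000 + 14,000×50.93/1,000 + 7,900×44.04/1,000 + 12,800×23.99/1,000 + 14,200×7.71/1,000
= 964.30 + 766.84 + 670.25 + 713.02 + 347.92 + 307.07 + 109.48 = 3878.87.

3879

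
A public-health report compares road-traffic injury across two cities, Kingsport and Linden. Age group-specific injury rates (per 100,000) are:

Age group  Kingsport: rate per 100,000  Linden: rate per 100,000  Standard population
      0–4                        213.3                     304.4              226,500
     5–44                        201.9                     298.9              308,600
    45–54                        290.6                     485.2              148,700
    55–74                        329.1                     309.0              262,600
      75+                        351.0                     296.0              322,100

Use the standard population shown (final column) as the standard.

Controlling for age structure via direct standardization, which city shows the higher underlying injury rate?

Linden

Standard total = 1,268,500; weights = 0.1786, 0.2433, 0.1172, 0.2070, 0.2539.
Kingsport: 0.1786×213.3 + 0.2433×201.9 + 0.1172×290.6 + 0.2070×329.1 + 0.2539×351.0 = 278.5256 per 100,000.
Linden: 0.1786×304.4 + 0.2433×298.9 + 0.1172×485.2 + 0.2070×309.0 + 0.2539×296.0 = 323.0756 per 100,000.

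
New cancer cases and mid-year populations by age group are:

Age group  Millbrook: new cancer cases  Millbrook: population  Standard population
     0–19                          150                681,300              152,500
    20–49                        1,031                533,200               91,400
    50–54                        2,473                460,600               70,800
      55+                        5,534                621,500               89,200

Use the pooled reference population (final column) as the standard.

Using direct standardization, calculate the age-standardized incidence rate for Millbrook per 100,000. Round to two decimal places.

342.83

Age-specific rates per 100,000 for Millbrook: 22.02, 193.36, 536.91, 890.43.
Standard total = 403,900; weights = 0.3776, 0.2263, 0.1753, 0.2208.
Standardized rate: 0.3776×22.02 + 0.2263×193.36 + 0.1753×536.91 + 0.2208×890.43 = 342.8321 per 100,000.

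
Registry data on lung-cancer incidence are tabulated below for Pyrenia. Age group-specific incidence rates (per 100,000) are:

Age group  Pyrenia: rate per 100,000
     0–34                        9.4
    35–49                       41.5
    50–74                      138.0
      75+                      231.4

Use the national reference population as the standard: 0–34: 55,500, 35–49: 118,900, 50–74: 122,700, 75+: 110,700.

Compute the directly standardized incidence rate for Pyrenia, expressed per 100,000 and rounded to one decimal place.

117.7

Standard total = 407,800; weights = 0.1361, 0.2916, 0.3009, 0.2715.
Standardized rate: 0.1361×9.4 + 0.2916×41.5 + 0.3009×138.0 + 0.2715×231.4 = 117.7161 per 100,000.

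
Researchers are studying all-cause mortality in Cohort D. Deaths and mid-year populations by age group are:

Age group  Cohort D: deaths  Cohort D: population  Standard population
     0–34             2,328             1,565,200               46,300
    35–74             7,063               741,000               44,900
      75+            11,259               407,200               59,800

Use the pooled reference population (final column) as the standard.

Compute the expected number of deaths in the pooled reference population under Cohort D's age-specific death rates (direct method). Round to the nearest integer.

2150

Age-specific rates per 1,000 for Cohort D: 1.487, 9.532, 27.650.
Expected deaths = Σ (standard pop × age-specific rate ÷ 1,000)
= 46,300×1.487/1,000 + 44,900×9.532/1,000 + 59,800×27.650/1,000
= 68.86 + 427.97 + 1653.46 = 2150.30.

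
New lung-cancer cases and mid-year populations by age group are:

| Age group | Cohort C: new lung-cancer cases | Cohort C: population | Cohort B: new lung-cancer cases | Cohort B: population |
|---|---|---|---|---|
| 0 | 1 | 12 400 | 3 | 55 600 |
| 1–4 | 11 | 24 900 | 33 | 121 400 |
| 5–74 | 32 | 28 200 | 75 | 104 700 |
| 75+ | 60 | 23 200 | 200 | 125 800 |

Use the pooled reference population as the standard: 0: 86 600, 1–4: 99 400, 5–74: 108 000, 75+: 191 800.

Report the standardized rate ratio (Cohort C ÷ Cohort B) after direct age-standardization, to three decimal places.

Age-specific rates per 100 000 for Cohort C: 8.06, 44.18, 113.48, 258.62.
For Cohort B: 5.40, 27.18, 71.63, 158.98.
Standard total = 485 800; weights = 0.1783, 0.2046, 0.2223, 0.3948.
Cohort C: 0.1783×8.06 + 0.2046×44.18 + 0.2223×113.48 + 0.3948×258.62 = 137.8105 per 100 000.
Cohort B: 0.1783×5.40 + 0.2046×27.18 + 0.2223×71.63 + 0.3948×158.98 = 85.2171 per 100 000.
Ratio = 137.8105 ÷ 85.2171 = 1.61717.

1.617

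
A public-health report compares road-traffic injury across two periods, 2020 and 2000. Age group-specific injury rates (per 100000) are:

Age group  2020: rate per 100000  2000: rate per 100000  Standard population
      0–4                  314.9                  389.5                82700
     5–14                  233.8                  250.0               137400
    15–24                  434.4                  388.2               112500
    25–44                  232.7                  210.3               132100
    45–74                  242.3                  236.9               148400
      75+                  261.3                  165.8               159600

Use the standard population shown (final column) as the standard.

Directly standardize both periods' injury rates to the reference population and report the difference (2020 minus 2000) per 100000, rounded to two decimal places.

20.45

Standard total = 772700; weights = 0.1070, 0.1778, 0.1456, 0.1710, 0.1921, 0.2065.
2020: 0.1070×314.9 + 0.1778×233.8 + 0.1456×434.4 + 0.1710×232.7 + 0.1921×242.3 + 0.2065×261.3 = 278.8104 per 100000.
2000: 0.1070×389.5 + 0.1778×250.0 + 0.1456×388.2 + 0.1710×210.3 + 0.1921×236.9 + 0.2065×165.8 = 258.3570 per 100000.
Difference = 278.8104 − 258.3570 = 20.4535.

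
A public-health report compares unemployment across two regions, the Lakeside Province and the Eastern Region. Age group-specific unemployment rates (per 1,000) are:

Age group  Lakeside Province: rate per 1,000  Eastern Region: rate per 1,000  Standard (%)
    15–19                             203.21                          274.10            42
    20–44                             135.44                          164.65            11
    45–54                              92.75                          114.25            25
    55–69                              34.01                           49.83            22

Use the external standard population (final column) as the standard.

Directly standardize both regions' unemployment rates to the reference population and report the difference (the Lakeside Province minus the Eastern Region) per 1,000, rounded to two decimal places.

Standard weights: 0.42, 0.11, 0.25, 0.22.
The Lakeside Province: 0.4200×203.21 + 0.1100×135.44 + 0.2500×92.75 + 0.2200×34.01 = 130.9163 per 1,000.
The Eastern Region: 0.4200×274.10 + 0.1100×164.65 + 0.2500×114.25 + 0.2200×49.83 = 172.7586 per 1,000.
Difference = 130.9163 − 172.7586 = -41.8423.

-41.84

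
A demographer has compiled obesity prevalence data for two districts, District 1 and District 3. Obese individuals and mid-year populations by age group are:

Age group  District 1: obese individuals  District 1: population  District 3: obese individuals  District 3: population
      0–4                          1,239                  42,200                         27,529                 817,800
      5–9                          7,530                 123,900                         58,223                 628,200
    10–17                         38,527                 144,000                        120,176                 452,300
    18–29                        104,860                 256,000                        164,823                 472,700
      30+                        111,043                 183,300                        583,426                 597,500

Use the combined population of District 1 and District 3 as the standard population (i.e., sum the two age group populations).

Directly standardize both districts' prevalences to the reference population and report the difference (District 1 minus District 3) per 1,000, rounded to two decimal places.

-73.05

Age-specific rates per 1,000 for District 1: 29.360, 60.775, 267.549, 409.609, 605.799.
For District 3: 33.662, 92.682, 265.700, 348.684, 976.445.
Combined standard total = 3,717,900; weights = 0.2313, 0.2023, 0.1604, 0.1960, 0.2100.
District 1: 0.2313×29.360 + 0.2023×60.775 + 0.1604×267.549 + 0.1960×409.609 + 0.2100×605.799 = 269.5038 per 1,000.
District 3: 0.2313×33.662 + 0.2023×92.682 + 0.1604×265.700 + 0.1960×348.684 + 0.2100×976.445 = 342.5555 per 1,000.
Difference = 269.5038 − 342.5555 = -73.0517.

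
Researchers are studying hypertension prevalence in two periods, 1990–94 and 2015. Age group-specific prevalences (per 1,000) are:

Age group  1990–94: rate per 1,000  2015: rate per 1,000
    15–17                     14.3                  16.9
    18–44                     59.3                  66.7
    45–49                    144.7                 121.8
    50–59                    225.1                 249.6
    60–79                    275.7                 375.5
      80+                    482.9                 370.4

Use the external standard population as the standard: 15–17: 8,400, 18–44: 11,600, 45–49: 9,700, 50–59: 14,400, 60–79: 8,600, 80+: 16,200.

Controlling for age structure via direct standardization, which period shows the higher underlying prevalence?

1990–94

Standard total = 68,900; weights = 0.1219, 0.1684, 0.1408, 0.2090, 0.1248, 0.2351.
1990–94: 0.1219×14.3 + 0.1684×59.3 + 0.1408×144.7 + 0.2090×225.1 + 0.1248×275.7 + 0.2351×482.9 = 227.0977 per 1,000.
2015: 0.1219×16.9 + 0.1684×66.7 + 0.1408×121.8 + 0.2090×249.6 + 0.1248×375.5 + 0.2351×370.4 = 216.5626 per 1,000.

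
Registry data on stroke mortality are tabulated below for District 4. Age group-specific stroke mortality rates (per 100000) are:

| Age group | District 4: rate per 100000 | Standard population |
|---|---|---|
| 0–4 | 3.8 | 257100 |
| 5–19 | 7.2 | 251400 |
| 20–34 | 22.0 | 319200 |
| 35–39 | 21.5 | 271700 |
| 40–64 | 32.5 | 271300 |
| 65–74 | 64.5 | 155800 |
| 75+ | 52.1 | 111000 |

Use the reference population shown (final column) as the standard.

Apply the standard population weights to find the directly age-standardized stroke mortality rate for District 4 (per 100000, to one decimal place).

Standard total = 1637500; weights = 0.1570, 0.1535, 0.1949, 0.1659, 0.1657, 0.0951, 0.0678.
Standardized rate: 0.1570×3.8 + 0.1535×7.2 + 0.1949×22.0 + 0.1659×21.5 + 0.1657×32.5 + 0.0951×64.5 + 0.0678×52.1 = 24.6110 per 100000.

24.6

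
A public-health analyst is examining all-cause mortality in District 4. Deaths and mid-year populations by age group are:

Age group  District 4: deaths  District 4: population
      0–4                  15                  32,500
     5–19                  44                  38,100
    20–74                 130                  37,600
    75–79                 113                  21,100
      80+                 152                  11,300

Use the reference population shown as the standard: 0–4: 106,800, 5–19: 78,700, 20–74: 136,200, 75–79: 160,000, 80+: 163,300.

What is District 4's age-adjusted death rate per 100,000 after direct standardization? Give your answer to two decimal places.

Age-specific rates per 100,000 for District 4: 46.15, 115.49, 345.74, 535.55, 1345.13.
Standard total = 645,000; weights = 0.1656, 0.1220, 0.2112, 0.2481, 0.2532.
Standardized rate: 0.1656×46.15 + 0.1220×115.49 + 0.2112×345.74 + 0.2481×535.55 + 0.2532×1345.13 = 568.1485 per 100,000.

568.15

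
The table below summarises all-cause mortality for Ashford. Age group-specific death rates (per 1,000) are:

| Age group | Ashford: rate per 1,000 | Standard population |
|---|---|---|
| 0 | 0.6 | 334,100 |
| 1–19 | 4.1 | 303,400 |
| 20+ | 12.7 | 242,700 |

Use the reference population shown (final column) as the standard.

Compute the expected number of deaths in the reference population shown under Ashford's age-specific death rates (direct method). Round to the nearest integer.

Expected deaths = Σ (standard pop × age-specific rate ÷ 1,000)
= 334,100×0.6/1,000 + 303,400×4.1/1,000 + 242,700×12.7/1,000
= 200.46 + 1243.94 + 3082.29 = 4526.69.

4527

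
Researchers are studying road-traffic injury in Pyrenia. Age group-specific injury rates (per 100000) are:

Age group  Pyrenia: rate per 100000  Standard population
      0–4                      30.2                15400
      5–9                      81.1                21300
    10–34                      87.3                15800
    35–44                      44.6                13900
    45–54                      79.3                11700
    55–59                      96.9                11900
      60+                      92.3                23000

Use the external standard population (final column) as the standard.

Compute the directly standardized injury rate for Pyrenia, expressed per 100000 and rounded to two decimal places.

74.30

Standard total = 113000; weights = 0.1363, 0.1885, 0.1398, 0.1230, 0.1035, 0.1053, 0.2035.
Standardized rate: 0.1363×30.2 + 0.1885×81.1 + 0.1398×87.3 + 0.1230×44.6 + 0.1035×79.3 + 0.1053×96.9 + 0.2035×92.3 = 74.2974 per 100000.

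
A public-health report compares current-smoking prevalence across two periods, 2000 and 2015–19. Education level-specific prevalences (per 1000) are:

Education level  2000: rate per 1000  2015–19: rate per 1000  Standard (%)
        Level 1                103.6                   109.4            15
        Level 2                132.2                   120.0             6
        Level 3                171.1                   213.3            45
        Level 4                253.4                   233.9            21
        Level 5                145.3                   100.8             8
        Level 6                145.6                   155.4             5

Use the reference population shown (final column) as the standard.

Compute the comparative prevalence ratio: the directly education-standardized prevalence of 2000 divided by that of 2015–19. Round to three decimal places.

Standard weights: 0.15, 0.06, 0.45, 0.21, 0.08, 0.05.
2000: 0.1500×103.6 + 0.0600×132.2 + 0.4500×171.1 + 0.2100×253.4 + 0.0800×145.3 + 0.0500×145.6 = 172.5850 per 1000.
2015–19: 0.1500×109.4 + 0.0600×120.0 + 0.4500×213.3 + 0.2100×233.9 + 0.0800×100.8 + 0.0500×155.4 = 184.5480 per 1000.
Ratio = 172.5850 ÷ 184.5480 = 0.93518.

0.935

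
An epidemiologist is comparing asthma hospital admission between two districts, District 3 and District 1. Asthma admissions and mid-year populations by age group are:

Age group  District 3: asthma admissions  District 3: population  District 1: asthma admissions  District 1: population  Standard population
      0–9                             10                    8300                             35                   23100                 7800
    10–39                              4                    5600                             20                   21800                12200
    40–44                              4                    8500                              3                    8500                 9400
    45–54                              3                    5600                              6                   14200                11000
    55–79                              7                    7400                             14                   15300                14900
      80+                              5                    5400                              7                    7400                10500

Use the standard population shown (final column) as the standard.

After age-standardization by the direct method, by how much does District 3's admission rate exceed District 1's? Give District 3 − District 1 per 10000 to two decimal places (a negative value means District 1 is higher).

-0.35

Age-specific rates per 10000 for District 3: 12.05, 7.14, 4.71, 5.36, 9.46, 9.26.
For District 1: 15.15, 9.17, 3.53, 4.23, 9.15, 9.46.
Standard total = 65800; weights = 0.1185, 0.1854, 0.1429, 0.1672, 0.2264, 0.1596.
District 3: 0.1185×12.05 + 0.1854×7.14 + 0.1429×4.71 + 0.1672×5.36 + 0.2264×9.46 + 0.1596×9.26 = 7.9400 per 10000.
District 1: 0.1185×15.15 + 0.1854×9.17 + 0.1429×3.53 + 0.1672×4.23 + 0.2264×9.15 + 0.1596×9.46 = 8.2892 per 10000.
Difference = 7.9400 − 8.2892 = -0.3492.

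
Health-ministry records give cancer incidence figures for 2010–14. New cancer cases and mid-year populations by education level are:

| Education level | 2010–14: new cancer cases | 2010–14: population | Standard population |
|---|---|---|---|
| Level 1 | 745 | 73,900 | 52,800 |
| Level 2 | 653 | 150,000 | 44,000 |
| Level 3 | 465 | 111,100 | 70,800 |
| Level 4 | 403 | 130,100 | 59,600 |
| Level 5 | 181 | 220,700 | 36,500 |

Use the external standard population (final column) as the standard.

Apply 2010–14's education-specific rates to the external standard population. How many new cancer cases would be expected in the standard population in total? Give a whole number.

Education-specific rates per 100,000 for 2010–14: 1008.12, 435.33, 418.54, 309.76, 82.01.
Expected new cancer cases = Σ (standard pop × education-specific rate ÷ 100,000)
= 52,800×1008.12/100,000 + 44,000×435.33/100,000 + 70,800×418.54/100,000 + 59,600×309.76/100,000 + 36,500×82.01/100,000
= 532.29 + 191.55 + 296.33 + 184.62 + 29.93 = 1234.71.

1235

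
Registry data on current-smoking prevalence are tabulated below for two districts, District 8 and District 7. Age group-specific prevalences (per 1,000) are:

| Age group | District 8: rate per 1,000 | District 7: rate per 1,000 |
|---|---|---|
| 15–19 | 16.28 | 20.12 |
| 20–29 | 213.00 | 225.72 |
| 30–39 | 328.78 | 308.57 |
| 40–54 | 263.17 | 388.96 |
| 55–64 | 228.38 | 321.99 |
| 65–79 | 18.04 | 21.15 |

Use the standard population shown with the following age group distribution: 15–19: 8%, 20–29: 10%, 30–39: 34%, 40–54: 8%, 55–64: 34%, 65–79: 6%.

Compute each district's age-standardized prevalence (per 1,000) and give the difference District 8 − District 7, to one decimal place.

Standard weights: 0.08, 0.10, 0.34, 0.08, 0.34, 0.06.
District 8: 0.0800×16.28 + 0.1000×213.00 + 0.3400×328.78 + 0.0800×263.17 + 0.3400×228.38 + 0.0600×18.04 = 234.1728 per 1,000.
District 7: 0.0800×20.12 + 0.1000×225.72 + 0.3400×308.57 + 0.0800×388.96 + 0.3400×321.99 + 0.0600×21.15 = 270.9578 per 1,000.
Difference = 234.1728 − 270.9578 = -36.7850.

-36.8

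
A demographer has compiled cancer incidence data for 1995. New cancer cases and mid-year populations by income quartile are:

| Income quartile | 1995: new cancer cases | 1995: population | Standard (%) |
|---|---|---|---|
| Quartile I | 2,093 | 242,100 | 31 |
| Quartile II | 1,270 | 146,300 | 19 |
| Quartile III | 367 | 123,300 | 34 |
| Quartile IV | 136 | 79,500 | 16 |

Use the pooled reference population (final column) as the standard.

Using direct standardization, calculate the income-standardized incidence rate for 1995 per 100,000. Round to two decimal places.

561.51

Income-specific rates per 100,000 for 1995: 864.52, 868.08, 297.65, 171.07.
Standard weights: 0.31, 0.19, 0.34, 0.16.
Standardized rate: 0.3100×864.52 + 0.1900×868.08 + 0.3400×297.65 + 0.1600×171.07 = 561.5073 per 100,000.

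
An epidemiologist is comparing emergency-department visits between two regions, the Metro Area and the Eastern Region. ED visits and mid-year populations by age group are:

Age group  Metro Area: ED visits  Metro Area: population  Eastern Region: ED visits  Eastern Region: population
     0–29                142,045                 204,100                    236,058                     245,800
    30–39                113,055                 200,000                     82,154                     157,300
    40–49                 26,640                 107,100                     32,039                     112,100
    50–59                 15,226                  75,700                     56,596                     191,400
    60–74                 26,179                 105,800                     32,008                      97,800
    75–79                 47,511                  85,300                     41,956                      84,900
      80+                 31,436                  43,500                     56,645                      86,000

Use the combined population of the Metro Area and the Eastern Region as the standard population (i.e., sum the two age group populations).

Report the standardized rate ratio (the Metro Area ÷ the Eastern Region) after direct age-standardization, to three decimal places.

0.865

Age-specific rates per 1,000 for the Metro Area: 695.958, 565.275, 248.739, 201.136, 247.439, 556.987, 722.667.
For the Eastern Region: 960.366, 522.276, 285.807, 295.695, 327.280, 494.181, 658.663.
Combined standard total = 1,796,800; weights = 0.2504, 0.1989, 0.1220, 0.1487, 0.1133, 0.0947, 0.0721.
The Metro Area: 0.2504×695.958 + 0.1989×565.275 + 0.1220×248.739 + 0.1487×201.136 + 0.1133×247.439 + 0.0947×556.987 + 0.0721×722.667 = 479.7943 per 1,000.
The Eastern Region: 0.2504×960.366 + 0.1989×522.276 + 0.1220×285.807 + 0.1487×295.695 + 0.1133×327.280 + 0.0947×494.181 + 0.0721×658.663 = 554.5123 per 1,000.
Ratio = 479.7943 ÷ 554.5123 = 0.86525.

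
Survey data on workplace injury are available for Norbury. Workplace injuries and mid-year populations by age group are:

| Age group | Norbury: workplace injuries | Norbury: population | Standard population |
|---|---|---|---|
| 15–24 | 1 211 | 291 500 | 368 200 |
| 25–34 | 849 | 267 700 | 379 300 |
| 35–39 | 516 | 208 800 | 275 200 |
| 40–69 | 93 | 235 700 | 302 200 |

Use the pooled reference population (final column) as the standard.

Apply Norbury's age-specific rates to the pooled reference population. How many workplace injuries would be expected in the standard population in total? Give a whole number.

3532

Age-specific rates per 10 000 for Norbury: 41.54, 31.71, 24.71, 3.95.
Expected workplace injuries = Σ (standard pop × age-specific rate ÷ 10 000)
= 368 200×41.54/10 000 + 379 300×31.71/10 000 + 275 200×24.71/10 000 + 302 200×3.95/10 000
= 1529.64 + 1202.94 + 680.09 + 119.24 = 3531.91.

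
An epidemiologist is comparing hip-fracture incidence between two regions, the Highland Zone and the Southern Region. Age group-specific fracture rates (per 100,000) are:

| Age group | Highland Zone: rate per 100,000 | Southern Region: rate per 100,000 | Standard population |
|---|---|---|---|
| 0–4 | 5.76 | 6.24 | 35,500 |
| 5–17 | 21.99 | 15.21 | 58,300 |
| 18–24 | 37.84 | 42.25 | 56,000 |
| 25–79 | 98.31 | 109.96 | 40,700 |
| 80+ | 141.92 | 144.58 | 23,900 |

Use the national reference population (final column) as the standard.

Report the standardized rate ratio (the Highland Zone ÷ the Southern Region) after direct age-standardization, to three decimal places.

0.964

Standard total = 214,400; weights = 0.1656, 0.2719, 0.2612, 0.1898, 0.1115.
The Highland Zone: 0.1656×5.76 + 0.2719×21.99 + 0.2612×37.84 + 0.1898×98.31 + 0.1115×141.92 = 51.2996 per 100,000.
The Southern Region: 0.1656×6.24 + 0.2719×15.21 + 0.2612×42.25 + 0.1898×109.96 + 0.1115×144.58 = 53.1954 per 100,000.
Ratio = 51.2996 ÷ 53.1954 = 0.96436.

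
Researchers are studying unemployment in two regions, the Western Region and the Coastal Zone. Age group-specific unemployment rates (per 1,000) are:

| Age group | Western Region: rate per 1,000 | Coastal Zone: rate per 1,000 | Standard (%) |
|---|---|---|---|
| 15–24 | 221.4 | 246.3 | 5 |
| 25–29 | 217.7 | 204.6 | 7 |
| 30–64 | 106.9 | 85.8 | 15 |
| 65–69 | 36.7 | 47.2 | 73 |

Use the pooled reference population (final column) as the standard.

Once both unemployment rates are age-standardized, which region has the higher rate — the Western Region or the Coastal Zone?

Coastal Zone

Standard weights: 0.05, 0.07, 0.15, 0.73.
The Western Region: 0.0500×221.4 + 0.0700×217.7 + 0.1500×106.9 + 0.7300×36.7 = 69.1350 per 1,000.
The Coastal Zone: 0.0500×246.3 + 0.0700×204.6 + 0.1500×85.8 + 0.7300×47.2 = 73.9630 per 1,000.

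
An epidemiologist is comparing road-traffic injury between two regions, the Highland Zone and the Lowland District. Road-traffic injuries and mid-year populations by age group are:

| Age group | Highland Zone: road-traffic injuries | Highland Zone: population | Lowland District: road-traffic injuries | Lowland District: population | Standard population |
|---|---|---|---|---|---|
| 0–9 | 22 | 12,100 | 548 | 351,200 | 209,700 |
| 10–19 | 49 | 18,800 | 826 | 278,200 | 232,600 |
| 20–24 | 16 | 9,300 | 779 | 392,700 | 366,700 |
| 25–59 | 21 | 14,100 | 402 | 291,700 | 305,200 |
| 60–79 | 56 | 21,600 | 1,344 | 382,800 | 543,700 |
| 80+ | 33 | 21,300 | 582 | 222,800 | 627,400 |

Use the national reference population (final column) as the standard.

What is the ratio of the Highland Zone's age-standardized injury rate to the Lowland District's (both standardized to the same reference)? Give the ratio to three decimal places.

Age-specific rates per 100,000 for the Highland Zone: 181.82, 260.64, 172.04, 148.94, 259.26, 154.93.
For the Lowland District: 156.04, 296.91, 198.37, 137.81, 351.10, 261.22.
Standard total = 2,285,300; weights = 0.0918, 0.1018, 0.1605, 0.1335, 0.2379, 0.2745.
The Highland Zone: 0.0918×181.82 + 0.1018×260.64 + 0.1605×172.04 + 0.1335×148.94 + 0.2379×259.26 + 0.2745×154.93 = 194.9229 per 100,000.
The Lowland District: 0.0918×156.04 + 0.1018×296.91 + 0.1605×198.37 + 0.1335×137.81 + 0.2379×351.10 + 0.2745×261.22 = 250.0180 per 100,000.
Ratio = 194.9229 ÷ 250.0180 = 0.77964.

0.780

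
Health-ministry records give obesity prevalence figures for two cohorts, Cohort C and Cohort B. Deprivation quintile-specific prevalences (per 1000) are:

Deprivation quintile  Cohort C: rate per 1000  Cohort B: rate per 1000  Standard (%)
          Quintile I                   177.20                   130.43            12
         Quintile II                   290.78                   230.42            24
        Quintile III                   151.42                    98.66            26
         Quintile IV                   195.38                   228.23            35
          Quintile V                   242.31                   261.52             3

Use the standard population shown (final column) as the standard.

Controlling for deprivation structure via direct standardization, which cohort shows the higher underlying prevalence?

Standard weights: 0.12, 0.24, 0.26, 0.35, 0.03.
Cohort C: 0.1200×177.20 + 0.2400×290.78 + 0.2600×151.42 + 0.3500×195.38 + 0.0300×242.31 = 206.0727 per 1000.
Cohort B: 0.1200×130.43 + 0.2400×230.42 + 0.2600×98.66 + 0.3500×228.23 + 0.0300×261.52 = 184.3301 per 1000.

Cohort C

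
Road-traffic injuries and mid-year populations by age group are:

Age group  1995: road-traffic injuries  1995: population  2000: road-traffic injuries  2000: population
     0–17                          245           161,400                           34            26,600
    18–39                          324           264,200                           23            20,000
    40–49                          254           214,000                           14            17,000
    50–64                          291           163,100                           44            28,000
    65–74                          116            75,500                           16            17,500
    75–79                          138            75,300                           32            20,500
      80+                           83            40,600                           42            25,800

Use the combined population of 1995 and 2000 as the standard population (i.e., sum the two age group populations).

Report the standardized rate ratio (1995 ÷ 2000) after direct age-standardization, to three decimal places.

1.216

Age-specific rates per 100,000 for 1995: 151.80, 122.63, 118.69, 178.42, 153.64, 183.27, 204.43.
For 2000: 127.82, 115.00, 82.35, 157.14, 91.43, 156.10, 162.79.
Combined standard total = 1,149,500; weights = 0.1635, 0.2472, 0.2010, 0.1662, 0.0809, 0.0833, 0.0578.
1995: 0.1635×151.80 + 0.2472×122.63 + 0.2010×118.69 + 0.1662×178.42 + 0.0809×153.64 + 0.0833×183.27 + 0.0578×204.43 = 148.1723 per 100,000.
2000: 0.1635×127.82 + 0.2472×115.00 + 0.2010×82.35 + 0.1662×157.14 + 0.0809×91.43 + 0.0833×156.10 + 0.0578×162.79 = 121.8207 per 100,000.
Ratio = 148.1723 ÷ 121.8207 = 1.21631.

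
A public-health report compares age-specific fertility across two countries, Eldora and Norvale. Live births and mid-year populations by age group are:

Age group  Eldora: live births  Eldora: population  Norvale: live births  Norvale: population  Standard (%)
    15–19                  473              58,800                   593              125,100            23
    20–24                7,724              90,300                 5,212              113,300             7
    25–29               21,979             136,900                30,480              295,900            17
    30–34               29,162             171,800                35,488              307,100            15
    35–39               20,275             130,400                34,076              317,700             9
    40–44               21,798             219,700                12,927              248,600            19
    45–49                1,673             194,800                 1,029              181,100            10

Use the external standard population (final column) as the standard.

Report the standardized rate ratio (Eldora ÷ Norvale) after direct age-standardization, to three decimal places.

1.591

Age-specific rates per 1,000 for Eldora: 8.044, 85.537, 160.548, 169.744, 155.483, 99.217, 8.588.
For Norvale: 4.740, 46.002, 103.008, 115.558, 107.258, 51.999, 5.682.
Standard weights: 0.23, 0.07, 0.17, 0.15, 0.09, 0.19, 0.10.
Eldora: 0.2300×8.044 + 0.0700×85.537 + 0.1700×160.548 + 0.1500×169.744 + 0.0900×155.483 + 0.1900×99.217 + 0.1000×8.588 = 94.2960 per 1,000.
Norvale: 0.2300×4.740 + 0.0700×46.002 + 0.1700×103.008 + 0.1500×115.558 + 0.0900×107.258 + 0.1900×51.999 + 0.1000×5.682 = 59.2568 per 1,000.
Ratio = 94.2960 ÷ 59.2568 = 1.59131.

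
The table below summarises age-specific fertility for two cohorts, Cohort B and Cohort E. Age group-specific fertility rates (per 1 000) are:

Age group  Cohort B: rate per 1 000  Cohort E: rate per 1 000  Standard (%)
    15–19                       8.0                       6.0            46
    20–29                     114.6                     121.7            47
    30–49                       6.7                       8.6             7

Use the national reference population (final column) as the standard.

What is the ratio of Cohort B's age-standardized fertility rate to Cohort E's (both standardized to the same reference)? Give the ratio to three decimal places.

Standard weights: 0.46, 0.47, 0.07.
Cohort B: 0.4600×8.0 + 0.4700×114.6 + 0.0700×6.7 = 58.0110 per 1 000.
Cohort E: 0.4600×6.0 + 0.4700×121.7 + 0.0700×8.6 = 60.5610 per 1 000.
Ratio = 58.0110 ÷ 60.5610 = 0.95789.

0.958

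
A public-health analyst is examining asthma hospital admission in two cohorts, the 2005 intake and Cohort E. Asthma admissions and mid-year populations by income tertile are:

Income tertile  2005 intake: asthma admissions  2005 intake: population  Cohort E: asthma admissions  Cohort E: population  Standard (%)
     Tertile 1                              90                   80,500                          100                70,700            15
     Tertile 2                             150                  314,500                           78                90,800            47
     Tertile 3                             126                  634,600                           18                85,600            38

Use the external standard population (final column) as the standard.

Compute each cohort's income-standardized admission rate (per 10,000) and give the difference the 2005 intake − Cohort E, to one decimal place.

-2.3

Income-specific rates per 10,000 for the 2005 intake: 11.18, 4.77, 1.99.
For Cohort E: 14.14, 8.59, 2.10.
Standard weights: 0.15, 0.47, 0.38.
The 2005 intake: 0.1500×11.18 + 0.4700×4.77 + 0.3800×1.99 = 4.6732 per 10,000.
Cohort E: 0.1500×14.14 + 0.4700×8.59 + 0.3800×2.10 = 6.9582 per 10,000.
Difference = 4.6732 − 6.9582 = -2.2850.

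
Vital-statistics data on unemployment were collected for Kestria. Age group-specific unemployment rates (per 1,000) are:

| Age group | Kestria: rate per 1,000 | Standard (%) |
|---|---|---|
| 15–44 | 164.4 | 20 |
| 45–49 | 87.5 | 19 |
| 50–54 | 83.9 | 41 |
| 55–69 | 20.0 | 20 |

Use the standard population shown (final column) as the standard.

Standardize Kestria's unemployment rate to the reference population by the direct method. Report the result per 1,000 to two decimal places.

87.90

Standard weights: 0.20, 0.19, 0.41, 0.20.
Standardized rate: 0.2000×164.4 + 0.1900×87.5 + 0.4100×83.9 + 0.2000×20.0 = 87.9040 per 1,000.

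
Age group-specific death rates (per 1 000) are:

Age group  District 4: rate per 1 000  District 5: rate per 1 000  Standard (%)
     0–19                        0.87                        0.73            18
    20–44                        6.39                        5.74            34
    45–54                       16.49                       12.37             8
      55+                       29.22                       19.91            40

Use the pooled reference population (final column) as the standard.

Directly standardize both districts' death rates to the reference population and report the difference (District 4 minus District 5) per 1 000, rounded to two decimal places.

4.30

Standard weights: 0.18, 0.34, 0.08, 0.40.
District 4: 0.1800×0.87 + 0.3400×6.39 + 0.0800×16.49 + 0.4000×29.22 = 15.3364 per 1 000.
District 5: 0.1800×0.73 + 0.3400×5.74 + 0.0800×12.37 + 0.4000×19.91 = 11.0366 per 1 000.
Difference = 15.3364 − 11.0366 = 4.2998.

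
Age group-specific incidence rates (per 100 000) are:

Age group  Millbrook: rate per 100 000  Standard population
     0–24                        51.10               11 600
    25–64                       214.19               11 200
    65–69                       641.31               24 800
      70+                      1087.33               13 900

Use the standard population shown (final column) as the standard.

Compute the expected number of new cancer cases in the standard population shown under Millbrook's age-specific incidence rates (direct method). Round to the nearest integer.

340

Expected new cancer cases = Σ (standard pop × age-specific rate ÷ 100 000)
= 11 600×51.10/100 000 + 11 200×214.19/100 000 + 24 800×641.31/100 000 + 13 900×1087.33/100 000
= 5.93 + 23.99 + 159.04 + 151.14 = 340.10.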